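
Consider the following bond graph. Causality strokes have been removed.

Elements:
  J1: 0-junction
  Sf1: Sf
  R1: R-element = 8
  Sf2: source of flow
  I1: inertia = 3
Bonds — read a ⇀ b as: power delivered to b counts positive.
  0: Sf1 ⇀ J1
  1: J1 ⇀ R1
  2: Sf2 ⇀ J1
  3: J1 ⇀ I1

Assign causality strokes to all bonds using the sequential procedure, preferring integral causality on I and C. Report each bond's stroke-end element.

#0 |Sf1
#1 |J1
#2 |Sf2
#3 |I1

bond 0 →Sf1  (Sf1: flow source, stroke at near end)
bond 2 →Sf2  (Sf2: flow source, stroke at near end)
bond 3 →I1  (I1 outputs flow p/I1)
bond 1 →J1  (only one effort-in slot at J1)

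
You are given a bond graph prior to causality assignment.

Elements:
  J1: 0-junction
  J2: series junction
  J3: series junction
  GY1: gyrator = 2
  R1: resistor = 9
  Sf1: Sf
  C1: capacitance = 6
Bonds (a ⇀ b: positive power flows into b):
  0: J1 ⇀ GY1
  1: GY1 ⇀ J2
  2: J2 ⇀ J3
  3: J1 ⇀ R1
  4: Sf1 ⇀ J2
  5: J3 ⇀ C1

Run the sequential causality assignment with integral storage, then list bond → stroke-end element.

#0 stroke at J1
#1 stroke at J2
#2 stroke at J2
#3 stroke at R1
#4 stroke at Sf1
#5 stroke at J3

b4 |Sf1  (Sf1: flow source, stroke at near end)
b1 |J2  (J2 flow already set via bond 4)
b2 |J2  (common-f at J2 fixed by 4)
b5 |J3  (common-f at J3 fixed by 2)
b0 |J1  (GY1: gyrator matches bond 1)
b3 |R1  (0-jn J1 has e-setter on 0)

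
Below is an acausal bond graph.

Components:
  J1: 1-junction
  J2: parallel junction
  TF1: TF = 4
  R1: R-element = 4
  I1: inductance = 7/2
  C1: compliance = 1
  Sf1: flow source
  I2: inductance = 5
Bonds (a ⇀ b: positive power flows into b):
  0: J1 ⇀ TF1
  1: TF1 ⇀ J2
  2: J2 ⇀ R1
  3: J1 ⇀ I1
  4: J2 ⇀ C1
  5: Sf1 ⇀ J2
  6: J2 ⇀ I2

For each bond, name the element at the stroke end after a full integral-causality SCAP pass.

b0 |J1
b1 |TF1
b2 |R1
b3 |I1
b4 |J2
b5 |Sf1
b6 |I2

β5 stroke→Sf1  (Sf1: flow source, stroke at near end)
β3 stroke→I1  (I1 integral (f out))
β0 stroke→J1  (J1: bond 3 brought flow, rest push out)
β1 stroke→TF1  (through TF1, causality passes straight; one stroke at TF1)
β4 stroke→J2  (C1: C, integral causality)
β2 stroke→R1  (J2: bond 4 brought effort, rest push out)
β6 stroke→I2  (J2 effort already set via bond 4)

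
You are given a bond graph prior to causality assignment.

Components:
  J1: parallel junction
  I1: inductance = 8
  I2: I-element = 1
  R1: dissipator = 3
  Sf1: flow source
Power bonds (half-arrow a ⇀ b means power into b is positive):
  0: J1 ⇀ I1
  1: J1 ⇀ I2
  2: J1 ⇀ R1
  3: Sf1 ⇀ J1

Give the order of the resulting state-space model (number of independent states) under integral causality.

2  (I1, I2 all integral)

β3 |Sf1  (Sf1 (Sf) sets flow on bond)
β0 |I1  (I1: I, integral causality)
β1 |I2  (I2 outputs flow p/I2)
β2 |J1  (closing 0-jn rule on J1)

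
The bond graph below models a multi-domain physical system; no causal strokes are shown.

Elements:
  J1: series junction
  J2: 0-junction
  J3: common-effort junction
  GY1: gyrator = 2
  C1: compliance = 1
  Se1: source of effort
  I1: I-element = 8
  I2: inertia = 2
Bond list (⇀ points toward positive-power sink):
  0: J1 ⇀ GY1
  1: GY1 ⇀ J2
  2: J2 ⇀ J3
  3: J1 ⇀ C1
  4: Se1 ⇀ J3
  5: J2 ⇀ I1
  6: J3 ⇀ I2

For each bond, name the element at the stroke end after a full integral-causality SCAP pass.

b4 →J3  (source Se1 imposes e)
b2 →J2  (J3 effort already set via bond 4)
b6 →I2  (0-jn J3 has e-setter on 4)
b1 →GY1  (common-e at J2 fixed by 2)
b5 →I1  (J2: bond 2 brought effort, rest push out)
b0 →GY1  (GY1 both-in/both-out from 1)
b3 →J1  (J1 flow already set via bond 0)

b0 →GY1
b1 →GY1
b2 →J2
b3 →J1
b4 →J3
b5 →I1
b6 →I2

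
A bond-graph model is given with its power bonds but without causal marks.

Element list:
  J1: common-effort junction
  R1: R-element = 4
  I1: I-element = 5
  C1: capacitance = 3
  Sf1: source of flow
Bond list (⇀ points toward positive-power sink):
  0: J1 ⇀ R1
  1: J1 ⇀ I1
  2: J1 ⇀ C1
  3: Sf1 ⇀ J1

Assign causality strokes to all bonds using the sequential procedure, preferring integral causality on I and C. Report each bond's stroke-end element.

#0 →R1
#1 →I1
#2 →J1
#3 →Sf1

b3 →Sf1  (Sf1: flow source, stroke at near end)
b1 →I1  (I1: I, integral causality)
b2 →J1  (prefer integral on C1)
b0 →R1  (J1 effort already set via bond 2)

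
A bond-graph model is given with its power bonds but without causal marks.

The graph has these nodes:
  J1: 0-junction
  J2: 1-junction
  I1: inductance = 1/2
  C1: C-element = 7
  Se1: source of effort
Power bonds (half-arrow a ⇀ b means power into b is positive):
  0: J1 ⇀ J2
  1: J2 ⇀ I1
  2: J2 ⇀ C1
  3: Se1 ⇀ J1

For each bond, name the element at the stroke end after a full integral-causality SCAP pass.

#3 →J1  (Se1 (Se) sets effort on bond)
#0 →J2  (common-e at J1 fixed by 3)
#1 →I1  (I1: I, integral causality)
#2 →J2  (common-f at J2 fixed by 1)

#0 |J2
#1 |I1
#2 |J2
#3 |J1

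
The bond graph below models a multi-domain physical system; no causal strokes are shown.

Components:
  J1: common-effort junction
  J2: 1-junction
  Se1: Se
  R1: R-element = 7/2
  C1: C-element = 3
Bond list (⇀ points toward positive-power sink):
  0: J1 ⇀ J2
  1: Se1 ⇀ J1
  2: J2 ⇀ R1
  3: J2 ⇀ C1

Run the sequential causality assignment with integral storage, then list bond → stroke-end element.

β0 →J2
β1 →J1
β2 →R1
β3 →J2

b1 →J1  (Se1: effort source, stroke at far end)
b0 →J2  (0-jn J1 has e-setter on 1)
b3 →J2  (C1: C, integral causality)
b2 →R1  (only one flow-in slot at J2)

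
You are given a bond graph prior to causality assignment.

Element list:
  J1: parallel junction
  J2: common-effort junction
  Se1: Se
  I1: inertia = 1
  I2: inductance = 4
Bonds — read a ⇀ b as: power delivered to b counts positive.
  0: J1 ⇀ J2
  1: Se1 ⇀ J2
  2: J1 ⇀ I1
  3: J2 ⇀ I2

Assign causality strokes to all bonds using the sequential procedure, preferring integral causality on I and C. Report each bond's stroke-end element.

β1 stroke at J2  (Se1 fixes effort; stroke away)
β0 stroke at J1  (common-e at J2 fixed by 1)
β3 stroke at I2  (0-jn J2 has e-setter on 1)
β2 stroke at I1  (J1 effort already set via bond 0)

b0 |J1
b1 |J2
b2 |I1
b3 |I2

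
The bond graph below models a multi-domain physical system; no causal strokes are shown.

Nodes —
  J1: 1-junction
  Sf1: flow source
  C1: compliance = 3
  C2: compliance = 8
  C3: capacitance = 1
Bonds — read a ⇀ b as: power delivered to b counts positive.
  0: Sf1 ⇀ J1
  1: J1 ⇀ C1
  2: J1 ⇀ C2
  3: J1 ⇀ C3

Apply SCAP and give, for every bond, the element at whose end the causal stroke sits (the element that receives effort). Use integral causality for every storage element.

bond 0 stroke at Sf1
bond 1 stroke at J1
bond 2 stroke at J1
bond 3 stroke at J1

#0 |Sf1  (Sf1 (Sf) sets flow on bond)
#1 |J1  (J1: bond 0 brought flow, rest push out)
#2 |J1  (J1: bond 0 brought flow, rest push out)
#3 |J1  (1-jn J1 has f-setter on 0)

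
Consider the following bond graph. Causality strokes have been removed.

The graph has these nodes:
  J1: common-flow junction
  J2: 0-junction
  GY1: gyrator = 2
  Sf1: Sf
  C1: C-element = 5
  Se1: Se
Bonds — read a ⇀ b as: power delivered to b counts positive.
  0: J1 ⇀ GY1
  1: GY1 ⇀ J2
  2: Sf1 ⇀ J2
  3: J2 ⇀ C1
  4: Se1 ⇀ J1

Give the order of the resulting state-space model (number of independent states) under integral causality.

b2 stroke at Sf1  (Sf1 fixes flow; stroke at Sf1)
b4 stroke at J1  (Se1: effort source, stroke at far end)
b0 stroke at GY1  (closing 1-jn rule on J1)
b1 stroke at GY1  (GY GY1: same side as bond 0)
b3 stroke at J2  (J2: last free bond brings effort in)

1  (C1 all integral)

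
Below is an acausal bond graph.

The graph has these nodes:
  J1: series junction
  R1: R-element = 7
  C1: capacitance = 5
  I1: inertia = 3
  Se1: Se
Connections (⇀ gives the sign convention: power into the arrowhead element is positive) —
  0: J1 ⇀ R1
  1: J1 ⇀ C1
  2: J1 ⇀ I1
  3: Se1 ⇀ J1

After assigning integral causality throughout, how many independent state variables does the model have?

2  (C1, I1 all integral)

bond 3 →J1  (source Se1 imposes e)
bond 1 →J1  (prefer integral on C1)
bond 2 →I1  (I1: I, integral causality)
bond 0 →J1  (J1: bond 2 brought flow, rest push out)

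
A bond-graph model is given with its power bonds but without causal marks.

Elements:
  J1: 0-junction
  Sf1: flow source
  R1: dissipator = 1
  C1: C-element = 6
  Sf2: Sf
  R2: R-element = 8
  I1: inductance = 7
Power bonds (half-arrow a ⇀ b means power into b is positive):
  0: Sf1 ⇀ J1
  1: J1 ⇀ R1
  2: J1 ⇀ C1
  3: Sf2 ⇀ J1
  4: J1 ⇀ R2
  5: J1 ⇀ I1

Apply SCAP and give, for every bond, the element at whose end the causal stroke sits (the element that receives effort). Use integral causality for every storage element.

#0 |Sf1
#1 |R1
#2 |J1
#3 |Sf2
#4 |R2
#5 |I1

b0 →Sf1  (Sf1: flow source, stroke at near end)
b3 →Sf2  (Sf2 fixes flow; stroke at Sf2)
b2 →J1  (C1 integral (e out))
b1 →R1  (0-jn J1 has e-setter on 2)
b4 →R2  (0-jn J1 has e-setter on 2)
b5 →I1  (J1: bond 2 brought effort, rest push out)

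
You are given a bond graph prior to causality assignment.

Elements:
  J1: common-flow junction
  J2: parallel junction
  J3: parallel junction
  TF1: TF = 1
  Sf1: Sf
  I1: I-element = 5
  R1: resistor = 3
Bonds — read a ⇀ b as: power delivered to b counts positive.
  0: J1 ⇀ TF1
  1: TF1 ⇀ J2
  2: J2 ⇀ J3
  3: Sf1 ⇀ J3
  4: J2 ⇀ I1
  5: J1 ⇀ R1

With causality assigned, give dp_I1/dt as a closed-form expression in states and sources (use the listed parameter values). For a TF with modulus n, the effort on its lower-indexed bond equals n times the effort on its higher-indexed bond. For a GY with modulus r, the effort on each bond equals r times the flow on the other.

b3 |Sf1  (Sf1 fixes flow; stroke at Sf1)
b2 |J3  (J3: last free bond brings effort in)
b4 |I1  (I1 outputs flow p/I1)
b1 |J2  (J2: last free bond brings effort in)
b0 |TF1  (TF TF1: opposite of bond 1)
b5 |J1  (J1 flow already set via bond 0)

dp_I1/dt = 3*F_Sf1 - 3*p_I1/5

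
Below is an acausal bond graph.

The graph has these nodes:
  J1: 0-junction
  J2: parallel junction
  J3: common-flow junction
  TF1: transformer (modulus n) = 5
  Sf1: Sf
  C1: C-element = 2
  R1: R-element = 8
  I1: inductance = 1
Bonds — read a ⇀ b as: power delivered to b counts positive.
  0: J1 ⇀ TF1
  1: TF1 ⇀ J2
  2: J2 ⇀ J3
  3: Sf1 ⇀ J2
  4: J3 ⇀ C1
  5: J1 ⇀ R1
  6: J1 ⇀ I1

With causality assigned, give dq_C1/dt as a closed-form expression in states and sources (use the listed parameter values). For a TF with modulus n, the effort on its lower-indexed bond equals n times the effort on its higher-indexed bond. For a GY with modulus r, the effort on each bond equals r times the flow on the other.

b3 →Sf1  (Sf1 fixes flow; stroke at Sf1)
b4 →J3  (C1: C, integral causality)
b2 →J2  (closing 1-jn rule on J3)
b1 →TF1  (J2: bond 2 brought effort, rest push out)
b0 →J1  (TF1: transformer flips bond 1)
b5 →R1  (J1: bond 0 brought effort, rest push out)
b6 →I1  (J1: bond 0 brought effort, rest push out)

dq_C1/dt = F_Sf1 - 5*p_I1 - 25*q_C1/16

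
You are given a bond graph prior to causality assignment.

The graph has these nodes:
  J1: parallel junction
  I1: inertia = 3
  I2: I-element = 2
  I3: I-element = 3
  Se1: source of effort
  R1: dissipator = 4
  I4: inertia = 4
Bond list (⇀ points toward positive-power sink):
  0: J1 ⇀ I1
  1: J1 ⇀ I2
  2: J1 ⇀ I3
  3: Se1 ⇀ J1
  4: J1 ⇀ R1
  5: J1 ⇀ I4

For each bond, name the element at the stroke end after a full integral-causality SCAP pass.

#0 stroke→I1
#1 stroke→I2
#2 stroke→I3
#3 stroke→J1
#4 stroke→R1
#5 stroke→I4

β3 stroke at J1  (Se1: effort source, stroke at far end)
β0 stroke at I1  (common-e at J1 fixed by 3)
β1 stroke at I2  (common-e at J1 fixed by 3)
β2 stroke at I3  (J1: bond 3 brought effort, rest push out)
β4 stroke at R1  (0-jn J1 has e-setter on 3)
β5 stroke at I4  (common-e at J1 fixed by 3)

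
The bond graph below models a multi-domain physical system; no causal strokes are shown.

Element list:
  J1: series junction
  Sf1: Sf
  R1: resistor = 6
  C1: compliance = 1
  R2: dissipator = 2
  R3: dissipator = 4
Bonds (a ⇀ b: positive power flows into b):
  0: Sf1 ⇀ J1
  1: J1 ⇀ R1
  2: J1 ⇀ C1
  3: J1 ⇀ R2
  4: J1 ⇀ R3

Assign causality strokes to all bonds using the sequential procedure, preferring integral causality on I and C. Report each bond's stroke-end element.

#0 stroke→Sf1  (source Sf1 imposes f)
#1 stroke→J1  (J1: bond 0 brought flow, rest push out)
#2 stroke→J1  (J1: bond 0 brought flow, rest push out)
#3 stroke→J1  (J1: bond 0 brought flow, rest push out)
#4 stroke→J1  (J1 flow already set via bond 0)

b0 →Sf1
b1 →J1
b2 →J1
b3 →J1
b4 →J1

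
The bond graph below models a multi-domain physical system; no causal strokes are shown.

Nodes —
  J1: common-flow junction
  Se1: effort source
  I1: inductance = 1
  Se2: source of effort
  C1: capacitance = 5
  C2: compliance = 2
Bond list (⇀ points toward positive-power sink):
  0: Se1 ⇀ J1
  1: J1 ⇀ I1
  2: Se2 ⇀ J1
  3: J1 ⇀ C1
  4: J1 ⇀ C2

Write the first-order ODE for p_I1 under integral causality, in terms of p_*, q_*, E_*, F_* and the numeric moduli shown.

β0 stroke at J1  (Se1: effort source, stroke at far end)
β2 stroke at J1  (Se2 fixes effort; stroke away)
β1 stroke at I1  (I1: I, integral causality)
β3 stroke at J1  (J1 flow already set via bond 1)
β4 stroke at J1  (common-f at J1 fixed by 1)

dp_I1/dt = E_Se1 + E_Se2 - q_C1/5 - q_C2/2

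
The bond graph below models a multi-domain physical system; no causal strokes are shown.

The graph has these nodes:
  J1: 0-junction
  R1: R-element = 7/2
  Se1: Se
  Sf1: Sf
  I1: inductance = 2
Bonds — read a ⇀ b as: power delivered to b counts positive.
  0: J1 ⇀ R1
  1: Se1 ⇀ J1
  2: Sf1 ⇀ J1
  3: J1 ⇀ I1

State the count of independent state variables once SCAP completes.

β1 |J1  (source Se1 imposes e)
β2 |Sf1  (Sf1 fixes flow; stroke at Sf1)
β0 |R1  (0-jn J1 has e-setter on 1)
β3 |I1  (J1 effort already set via bond 1)

1  (I1 all integral)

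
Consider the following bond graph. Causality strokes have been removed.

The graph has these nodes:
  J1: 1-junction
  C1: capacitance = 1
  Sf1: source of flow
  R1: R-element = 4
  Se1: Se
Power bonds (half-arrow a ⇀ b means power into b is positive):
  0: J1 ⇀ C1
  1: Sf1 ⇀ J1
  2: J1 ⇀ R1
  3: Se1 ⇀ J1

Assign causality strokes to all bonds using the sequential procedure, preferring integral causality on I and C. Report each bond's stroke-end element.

bond 1 →Sf1  (source Sf1 imposes f)
bond 3 →J1  (Se1: effort source, stroke at far end)
bond 0 →J1  (J1 flow already set via bond 1)
bond 2 →J1  (J1: bond 1 brought flow, rest push out)

b0 stroke→J1
b1 stroke→Sf1
b2 stroke→J1
b3 stroke→J1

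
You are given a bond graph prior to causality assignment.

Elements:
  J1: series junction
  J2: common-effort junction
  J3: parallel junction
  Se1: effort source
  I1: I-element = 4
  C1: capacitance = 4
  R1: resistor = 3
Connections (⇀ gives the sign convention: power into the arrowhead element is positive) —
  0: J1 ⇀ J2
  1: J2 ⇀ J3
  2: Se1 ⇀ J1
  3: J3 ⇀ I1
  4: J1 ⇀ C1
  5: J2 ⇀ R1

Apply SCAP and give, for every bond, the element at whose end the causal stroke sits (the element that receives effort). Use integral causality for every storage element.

b0 |J2
b1 |J3
b2 |J1
b3 |I1
b4 |J1
b5 |R1

β2 stroke at J1  (Se1 (Se) sets effort on bond)
β3 stroke at I1  (I1 integral (f out))
β1 stroke at J3  (only one effort-in slot at J3)
β4 stroke at J1  (prefer integral on C1)
β0 stroke at J2  (closing 1-jn rule on J1)
β5 stroke at R1  (common-e at J2 fixed by 0)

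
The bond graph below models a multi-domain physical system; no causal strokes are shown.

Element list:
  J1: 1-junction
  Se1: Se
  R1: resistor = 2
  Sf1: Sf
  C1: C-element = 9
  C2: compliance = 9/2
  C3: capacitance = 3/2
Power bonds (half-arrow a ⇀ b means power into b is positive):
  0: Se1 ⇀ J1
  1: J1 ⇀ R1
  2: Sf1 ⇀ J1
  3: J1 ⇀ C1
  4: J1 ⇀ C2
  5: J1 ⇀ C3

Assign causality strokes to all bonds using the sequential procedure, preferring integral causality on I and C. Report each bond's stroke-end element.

bond 0 →J1
bond 1 →J1
bond 2 →Sf1
bond 3 →J1
bond 4 →J1
bond 5 →J1

b0 stroke at J1  (Se1 fixes effort; stroke away)
b2 stroke at Sf1  (Sf1: flow source, stroke at near end)
b1 stroke at J1  (J1 flow already set via bond 2)
b3 stroke at J1  (J1: bond 2 brought flow, rest push out)
b4 stroke at J1  (common-f at J1 fixed by 2)
b5 stroke at J1  (1-jn J1 has f-setter on 2)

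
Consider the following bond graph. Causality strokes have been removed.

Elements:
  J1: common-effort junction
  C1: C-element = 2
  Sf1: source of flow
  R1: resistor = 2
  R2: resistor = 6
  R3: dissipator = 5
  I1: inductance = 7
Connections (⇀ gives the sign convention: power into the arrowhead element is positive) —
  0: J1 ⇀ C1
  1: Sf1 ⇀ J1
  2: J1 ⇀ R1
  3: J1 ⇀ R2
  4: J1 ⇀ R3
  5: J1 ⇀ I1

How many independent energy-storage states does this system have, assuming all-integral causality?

bond 1 |Sf1  (Sf1: flow source, stroke at near end)
bond 0 |J1  (prefer integral on C1)
bond 2 |R1  (0-jn J1 has e-setter on 0)
bond 3 |R2  (0-jn J1 has e-setter on 0)
bond 4 |R3  (J1: bond 0 brought effort, rest push out)
bond 5 |I1  (0-jn J1 has e-setter on 0)

2  (C1, I1 all integral)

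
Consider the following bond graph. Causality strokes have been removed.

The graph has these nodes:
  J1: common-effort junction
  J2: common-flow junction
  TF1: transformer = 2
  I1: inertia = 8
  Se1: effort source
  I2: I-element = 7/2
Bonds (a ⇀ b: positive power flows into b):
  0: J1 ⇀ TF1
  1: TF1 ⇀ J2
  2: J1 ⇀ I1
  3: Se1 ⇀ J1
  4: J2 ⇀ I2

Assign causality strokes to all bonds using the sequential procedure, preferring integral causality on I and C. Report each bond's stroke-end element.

β0 |TF1
β1 |J2
β2 |I1
β3 |J1
β4 |I2

#3 stroke→J1  (Se1 (Se) sets effort on bond)
#0 stroke→TF1  (0-jn J1 has e-setter on 3)
#2 stroke→I1  (0-jn J1 has e-setter on 3)
#1 stroke→J2  (TF TF1: opposite of bond 0)
#4 stroke→I2  (only one flow-in slot at J2)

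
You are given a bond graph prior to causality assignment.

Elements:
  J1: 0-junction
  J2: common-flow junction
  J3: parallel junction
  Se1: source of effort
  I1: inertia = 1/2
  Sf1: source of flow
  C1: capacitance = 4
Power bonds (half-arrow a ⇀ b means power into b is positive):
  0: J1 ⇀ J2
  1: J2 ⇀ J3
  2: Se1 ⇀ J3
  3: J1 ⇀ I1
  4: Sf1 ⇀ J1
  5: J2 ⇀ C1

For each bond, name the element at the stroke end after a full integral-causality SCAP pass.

#0 |J1
#1 |J2
#2 |J3
#3 |I1
#4 |Sf1
#5 |J2

bond 2 stroke at J3  (Se1: effort source, stroke at far end)
bond 4 stroke at Sf1  (source Sf1 imposes f)
bond 1 stroke at J2  (0-jn J3 has e-setter on 2)
bond 3 stroke at I1  (I1 outputs flow p/I1)
bond 0 stroke at J1  (closing 0-jn rule on J1)
bond 5 stroke at J2  (J2: bond 0 brought flow, rest push out)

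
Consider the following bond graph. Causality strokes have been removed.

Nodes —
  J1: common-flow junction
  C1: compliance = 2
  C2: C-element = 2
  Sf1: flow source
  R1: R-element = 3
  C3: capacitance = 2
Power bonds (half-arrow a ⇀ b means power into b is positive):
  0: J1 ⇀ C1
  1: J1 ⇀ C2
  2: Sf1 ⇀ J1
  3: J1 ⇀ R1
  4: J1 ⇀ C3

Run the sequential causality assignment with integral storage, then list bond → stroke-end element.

bond 2 stroke→Sf1  (Sf1: flow source, stroke at near end)
bond 0 stroke→J1  (common-f at J1 fixed by 2)
bond 1 stroke→J1  (1-jn J1 has f-setter on 2)
bond 3 stroke→J1  (common-f at J1 fixed by 2)
bond 4 stroke→J1  (1-jn J1 has f-setter on 2)

#0 |J1
#1 |J1
#2 |Sf1
#3 |J1
#4 |J1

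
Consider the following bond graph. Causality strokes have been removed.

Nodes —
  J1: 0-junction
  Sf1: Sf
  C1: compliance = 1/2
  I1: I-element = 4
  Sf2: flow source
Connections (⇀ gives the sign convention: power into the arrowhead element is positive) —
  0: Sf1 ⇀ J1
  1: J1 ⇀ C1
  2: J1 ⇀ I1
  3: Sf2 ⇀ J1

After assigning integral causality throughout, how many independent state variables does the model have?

2  (C1, I1 all integral)

b0 stroke at Sf1  (Sf1 (Sf) sets flow on bond)
b3 stroke at Sf2  (Sf2: flow source, stroke at near end)
b1 stroke at J1  (C1 outputs effort q/C1)
b2 stroke at I1  (common-e at J1 fixed by 1)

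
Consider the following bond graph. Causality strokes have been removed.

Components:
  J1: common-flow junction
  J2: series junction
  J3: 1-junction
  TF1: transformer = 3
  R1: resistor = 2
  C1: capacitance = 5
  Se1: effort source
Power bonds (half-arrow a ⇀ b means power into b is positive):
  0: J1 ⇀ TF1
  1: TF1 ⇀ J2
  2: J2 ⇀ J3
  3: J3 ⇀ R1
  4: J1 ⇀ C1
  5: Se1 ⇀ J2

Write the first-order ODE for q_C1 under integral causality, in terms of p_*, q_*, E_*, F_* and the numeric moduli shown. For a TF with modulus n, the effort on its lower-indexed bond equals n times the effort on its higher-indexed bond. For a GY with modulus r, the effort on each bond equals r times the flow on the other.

dq_C1/dt = E_Se1/6 - q_C1/90

b5 →J2  (Se1: effort source, stroke at far end)
b4 →J1  (C1 outputs effort q/C1)
b0 →TF1  (J1: last free bond brings flow in)
b1 →J2  (through TF1, causality passes straight; one stroke at TF1)
b2 →J3  (closing 1-jn rule on J2)
b3 →R1  (closing 1-jn rule on J3)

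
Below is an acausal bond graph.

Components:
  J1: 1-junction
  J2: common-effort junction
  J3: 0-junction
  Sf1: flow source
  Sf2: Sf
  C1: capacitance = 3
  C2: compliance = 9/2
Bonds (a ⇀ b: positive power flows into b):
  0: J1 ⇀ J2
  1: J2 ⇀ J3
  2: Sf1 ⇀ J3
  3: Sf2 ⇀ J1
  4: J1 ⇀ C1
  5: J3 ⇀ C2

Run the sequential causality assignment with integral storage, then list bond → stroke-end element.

#2 |Sf1  (Sf1 fixes flow; stroke at Sf1)
#3 |Sf2  (Sf2 fixes flow; stroke at Sf2)
#0 |J1  (J1 flow already set via bond 3)
#4 |J1  (1-jn J1 has f-setter on 3)
#1 |J2  (only one effort-in slot at J2)
#5 |J3  (closing 0-jn rule on J3)

#0 →J1
#1 →J2
#2 →Sf1
#3 →Sf2
#4 →J1
#5 →J3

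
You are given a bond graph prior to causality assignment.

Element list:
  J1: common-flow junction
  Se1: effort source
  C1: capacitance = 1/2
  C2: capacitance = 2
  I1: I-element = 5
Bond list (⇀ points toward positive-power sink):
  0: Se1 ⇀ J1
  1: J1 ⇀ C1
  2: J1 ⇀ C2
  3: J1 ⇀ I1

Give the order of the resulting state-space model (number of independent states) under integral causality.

3  (C1, C2, I1 all integral)

bond 0 stroke at J1  (Se1 (Se) sets effort on bond)
bond 1 stroke at J1  (prefer integral on C1)
bond 2 stroke at J1  (C2 integral (e out))
bond 3 stroke at I1  (closing 1-jn rule on J1)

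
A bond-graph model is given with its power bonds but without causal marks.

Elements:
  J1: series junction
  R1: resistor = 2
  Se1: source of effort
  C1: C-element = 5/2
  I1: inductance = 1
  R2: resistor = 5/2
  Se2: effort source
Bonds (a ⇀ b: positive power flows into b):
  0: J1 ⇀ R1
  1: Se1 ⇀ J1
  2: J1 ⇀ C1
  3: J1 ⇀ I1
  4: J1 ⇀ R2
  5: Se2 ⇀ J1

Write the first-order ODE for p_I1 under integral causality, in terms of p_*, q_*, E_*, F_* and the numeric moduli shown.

dp_I1/dt = E_Se1 + E_Se2 - 9*p_I1/2 - 2*q_C1/5

bond 1 stroke→J1  (Se1 fixes effort; stroke away)
bond 5 stroke→J1  (Se2: effort source, stroke at far end)
bond 2 stroke→J1  (C1 integral (e out))
bond 3 stroke→I1  (I1 integral (f out))
bond 0 stroke→J1  (J1 flow already set via bond 3)
bond 4 stroke→J1  (J1 flow already set via bond 3)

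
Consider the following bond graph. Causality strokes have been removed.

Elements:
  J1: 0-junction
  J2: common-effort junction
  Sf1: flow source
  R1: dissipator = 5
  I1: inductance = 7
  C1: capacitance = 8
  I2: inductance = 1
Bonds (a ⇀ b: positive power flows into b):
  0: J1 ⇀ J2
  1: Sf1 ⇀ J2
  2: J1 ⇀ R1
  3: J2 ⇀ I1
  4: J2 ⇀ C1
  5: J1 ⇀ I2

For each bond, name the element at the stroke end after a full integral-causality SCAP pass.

#1 |Sf1  (source Sf1 imposes f)
#3 |I1  (prefer integral on I1)
#4 |J2  (prefer integral on C1)
#0 |J1  (J2 effort already set via bond 4)
#2 |R1  (J1 effort already set via bond 0)
#5 |I2  (J1: bond 0 brought effort, rest push out)

#0 stroke→J1
#1 stroke→Sf1
#2 stroke→R1
#3 stroke→I1
#4 stroke→J2
#5 stroke→I2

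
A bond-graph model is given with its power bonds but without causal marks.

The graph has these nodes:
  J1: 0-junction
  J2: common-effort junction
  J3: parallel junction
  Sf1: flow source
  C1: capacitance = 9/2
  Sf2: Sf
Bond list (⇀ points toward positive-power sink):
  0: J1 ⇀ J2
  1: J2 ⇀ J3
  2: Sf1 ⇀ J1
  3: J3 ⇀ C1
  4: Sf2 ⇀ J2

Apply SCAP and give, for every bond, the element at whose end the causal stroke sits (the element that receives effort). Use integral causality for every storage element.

bond 2 stroke at Sf1  (Sf1 (Sf) sets flow on bond)
bond 4 stroke at Sf2  (Sf2 (Sf) sets flow on bond)
bond 0 stroke at J1  (closing 0-jn rule on J1)
bond 1 stroke at J2  (J2: last free bond brings effort in)
bond 3 stroke at J3  (closing 0-jn rule on J3)

#0 stroke at J1
#1 stroke at J2
#2 stroke at Sf1
#3 stroke at J3
#4 stroke at Sf2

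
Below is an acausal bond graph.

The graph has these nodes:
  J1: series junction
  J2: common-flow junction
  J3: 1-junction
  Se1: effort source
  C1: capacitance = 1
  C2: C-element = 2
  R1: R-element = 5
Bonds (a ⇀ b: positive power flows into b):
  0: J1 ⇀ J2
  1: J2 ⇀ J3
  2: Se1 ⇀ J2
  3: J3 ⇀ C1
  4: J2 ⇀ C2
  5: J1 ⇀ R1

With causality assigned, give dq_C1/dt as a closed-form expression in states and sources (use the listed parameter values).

#2 |J2  (Se1 fixes effort; stroke away)
#3 |J3  (C1 outputs effort q/C1)
#1 |J2  (closing 1-jn rule on J3)
#4 |J2  (prefer integral on C2)
#0 |J1  (J2 needs exactly one f-in)
#5 |R1  (J1 needs exactly one f-in)

dq_C1/dt = E_Se1/5 - q_C1/5 - q_C2/10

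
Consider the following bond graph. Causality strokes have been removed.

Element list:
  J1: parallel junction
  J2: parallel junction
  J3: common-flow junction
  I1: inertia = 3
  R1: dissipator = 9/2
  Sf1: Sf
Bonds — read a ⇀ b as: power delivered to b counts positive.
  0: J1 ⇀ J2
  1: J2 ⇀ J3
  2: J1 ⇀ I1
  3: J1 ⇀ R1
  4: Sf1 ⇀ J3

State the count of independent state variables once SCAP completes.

1  (I1 all integral)

β4 stroke at Sf1  (source Sf1 imposes f)
β1 stroke at J3  (common-f at J3 fixed by 4)
β0 stroke at J2  (J2: last free bond brings effort in)
β2 stroke at I1  (I1: I, integral causality)
β3 stroke at J1  (J1 needs exactly one e-in)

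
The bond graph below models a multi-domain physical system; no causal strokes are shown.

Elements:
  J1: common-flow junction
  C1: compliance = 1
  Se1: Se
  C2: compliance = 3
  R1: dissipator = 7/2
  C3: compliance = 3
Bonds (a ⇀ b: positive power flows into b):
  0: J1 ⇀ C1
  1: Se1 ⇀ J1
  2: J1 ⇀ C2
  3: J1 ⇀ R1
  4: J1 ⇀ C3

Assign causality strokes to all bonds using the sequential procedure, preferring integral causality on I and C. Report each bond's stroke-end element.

#1 |J1  (Se1: effort source, stroke at far end)
#0 |J1  (C1 integral (e out))
#2 |J1  (C2: C, integral causality)
#4 |J1  (C3: C, integral causality)
#3 |R1  (J1 needs exactly one f-in)

b0 stroke→J1
b1 stroke→J1
b2 stroke→J1
b3 stroke→R1
b4 stroke→J1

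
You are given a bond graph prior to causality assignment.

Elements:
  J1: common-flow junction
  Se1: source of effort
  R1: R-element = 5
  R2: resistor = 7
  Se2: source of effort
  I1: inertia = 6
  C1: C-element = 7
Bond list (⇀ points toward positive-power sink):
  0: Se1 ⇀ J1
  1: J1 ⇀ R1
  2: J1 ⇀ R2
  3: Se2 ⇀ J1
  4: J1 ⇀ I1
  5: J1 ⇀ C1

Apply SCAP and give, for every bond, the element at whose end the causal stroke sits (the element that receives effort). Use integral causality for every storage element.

#0 stroke→J1  (Se1 (Se) sets effort on bond)
#3 stroke→J1  (source Se2 imposes e)
#4 stroke→I1  (prefer integral on I1)
#1 stroke→J1  (J1 flow already set via bond 4)
#2 stroke→J1  (common-f at J1 fixed by 4)
#5 stroke→J1  (1-jn J1 has f-setter on 4)

#0 |J1
#1 |J1
#2 |J1
#3 |J1
#4 |I1
#5 |J1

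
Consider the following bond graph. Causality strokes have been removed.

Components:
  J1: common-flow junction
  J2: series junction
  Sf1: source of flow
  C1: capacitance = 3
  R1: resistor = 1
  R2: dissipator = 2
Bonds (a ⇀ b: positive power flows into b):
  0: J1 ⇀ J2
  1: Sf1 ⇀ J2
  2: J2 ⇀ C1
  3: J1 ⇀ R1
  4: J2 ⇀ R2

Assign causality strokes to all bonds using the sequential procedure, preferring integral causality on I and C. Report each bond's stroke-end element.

#0 stroke→J2
#1 stroke→Sf1
#2 stroke→J2
#3 stroke→J1
#4 stroke→J2

#1 |Sf1  (Sf1: flow source, stroke at near end)
#0 |J2  (common-f at J2 fixed by 1)
#2 |J2  (common-f at J2 fixed by 1)
#4 |J2  (J2 flow already set via bond 1)
#3 |J1  (common-f at J1 fixed by 0)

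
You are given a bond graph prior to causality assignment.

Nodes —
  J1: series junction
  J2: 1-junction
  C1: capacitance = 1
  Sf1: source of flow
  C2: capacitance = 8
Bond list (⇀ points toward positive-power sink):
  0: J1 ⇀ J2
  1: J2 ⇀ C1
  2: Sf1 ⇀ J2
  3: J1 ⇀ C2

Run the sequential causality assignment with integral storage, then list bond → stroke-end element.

b0 →J2
b1 →J2
b2 →Sf1
b3 →J1

bond 2 |Sf1  (Sf1 fixes flow; stroke at Sf1)
bond 0 |J2  (J2: bond 2 brought flow, rest push out)
bond 1 |J2  (J2 flow already set via bond 2)
bond 3 |J1  (J1: bond 0 brought flow, rest push out)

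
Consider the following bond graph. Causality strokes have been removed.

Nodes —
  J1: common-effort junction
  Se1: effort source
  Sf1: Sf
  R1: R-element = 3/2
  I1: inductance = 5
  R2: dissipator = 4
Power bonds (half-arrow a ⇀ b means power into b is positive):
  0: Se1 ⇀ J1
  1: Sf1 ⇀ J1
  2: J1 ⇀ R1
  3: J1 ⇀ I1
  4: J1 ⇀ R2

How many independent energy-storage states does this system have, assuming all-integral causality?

bond 0 stroke at J1  (Se1: effort source, stroke at far end)
bond 1 stroke at Sf1  (Sf1 fixes flow; stroke at Sf1)
bond 2 stroke at R1  (0-jn J1 has e-setter on 0)
bond 3 stroke at I1  (J1: bond 0 brought effort, rest push out)
bond 4 stroke at R2  (J1 effort already set via bond 0)

1  (I1 all integral)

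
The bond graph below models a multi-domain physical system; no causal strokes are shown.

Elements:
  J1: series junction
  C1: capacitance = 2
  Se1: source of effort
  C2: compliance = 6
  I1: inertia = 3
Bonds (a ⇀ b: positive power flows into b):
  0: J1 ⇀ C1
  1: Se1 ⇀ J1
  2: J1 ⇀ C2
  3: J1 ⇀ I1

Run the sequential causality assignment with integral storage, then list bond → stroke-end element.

bond 0 stroke→J1
bond 1 stroke→J1
bond 2 stroke→J1
bond 3 stroke→I1

#1 →J1  (Se1 (Se) sets effort on bond)
#0 →J1  (C1 integral (e out))
#2 →J1  (prefer integral on C2)
#3 →I1  (only one flow-in slot at J1)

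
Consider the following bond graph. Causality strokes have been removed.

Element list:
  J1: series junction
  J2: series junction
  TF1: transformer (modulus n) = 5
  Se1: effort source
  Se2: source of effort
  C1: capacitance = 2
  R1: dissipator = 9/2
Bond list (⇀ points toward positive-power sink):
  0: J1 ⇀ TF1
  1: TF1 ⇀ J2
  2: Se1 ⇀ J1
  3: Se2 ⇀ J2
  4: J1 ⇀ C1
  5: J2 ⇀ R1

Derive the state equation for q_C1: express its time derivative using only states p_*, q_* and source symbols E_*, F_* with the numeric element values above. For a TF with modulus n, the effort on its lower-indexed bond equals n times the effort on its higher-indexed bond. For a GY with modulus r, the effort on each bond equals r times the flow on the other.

dq_C1/dt = 2*E_Se1/225 + 2*E_Se2/45 - q_C1/225

β2 →J1  (Se1 (Se) sets effort on bond)
β3 →J2  (source Se2 imposes e)
β4 →J1  (C1 integral (e out))
β0 →TF1  (closing 1-jn rule on J1)
β1 →J2  (TF TF1: opposite of bond 0)
β5 →R1  (J2: last free bond brings flow in)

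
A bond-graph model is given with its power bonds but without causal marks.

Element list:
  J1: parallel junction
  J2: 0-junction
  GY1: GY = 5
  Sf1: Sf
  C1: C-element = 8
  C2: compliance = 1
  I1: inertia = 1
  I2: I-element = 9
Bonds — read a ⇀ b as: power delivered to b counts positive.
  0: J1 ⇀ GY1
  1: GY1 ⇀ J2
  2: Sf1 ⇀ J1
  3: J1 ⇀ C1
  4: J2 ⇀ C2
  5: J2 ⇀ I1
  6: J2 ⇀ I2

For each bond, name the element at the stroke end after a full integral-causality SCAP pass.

#2 |Sf1  (Sf1: flow source, stroke at near end)
#3 |J1  (C1 integral (e out))
#0 |GY1  (J1: bond 3 brought effort, rest push out)
#1 |GY1  (GY1 both-in/both-out from 0)
#4 |J2  (prefer integral on C2)
#5 |I1  (common-e at J2 fixed by 4)
#6 |I2  (common-e at J2 fixed by 4)

β0 stroke at GY1
β1 stroke at GY1
β2 stroke at Sf1
β3 stroke at J1
β4 stroke at J2
β5 stroke at I1
β6 stroke at I2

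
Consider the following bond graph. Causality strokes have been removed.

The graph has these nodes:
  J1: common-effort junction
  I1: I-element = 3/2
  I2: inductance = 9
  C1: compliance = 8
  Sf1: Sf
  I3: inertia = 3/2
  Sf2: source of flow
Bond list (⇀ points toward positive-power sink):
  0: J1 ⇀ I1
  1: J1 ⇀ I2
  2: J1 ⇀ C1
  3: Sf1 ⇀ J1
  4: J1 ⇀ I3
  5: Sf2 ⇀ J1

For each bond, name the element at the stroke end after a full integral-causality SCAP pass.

β0 stroke at I1
β1 stroke at I2
β2 stroke at J1
β3 stroke at Sf1
β4 stroke at I3
β5 stroke at Sf2

β3 stroke at Sf1  (Sf1 fixes flow; stroke at Sf1)
β5 stroke at Sf2  (source Sf2 imposes f)
β0 stroke at I1  (I1 outputs flow p/I1)
β1 stroke at I2  (I2: I, integral causality)
β2 stroke at J1  (C1 integral (e out))
β4 stroke at I3  (J1 effort already set via bond 2)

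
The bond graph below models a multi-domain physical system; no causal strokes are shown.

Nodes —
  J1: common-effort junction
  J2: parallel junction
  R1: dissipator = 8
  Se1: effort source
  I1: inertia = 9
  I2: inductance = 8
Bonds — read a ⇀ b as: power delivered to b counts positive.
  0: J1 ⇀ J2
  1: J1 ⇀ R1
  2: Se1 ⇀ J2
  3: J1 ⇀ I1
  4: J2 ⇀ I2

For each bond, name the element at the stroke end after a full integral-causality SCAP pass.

b0 stroke→J1
b1 stroke→R1
b2 stroke→J2
b3 stroke→I1
b4 stroke→I2

bond 2 |J2  (Se1: effort source, stroke at far end)
bond 0 |J1  (0-jn J2 has e-setter on 2)
bond 4 |I2  (0-jn J2 has e-setter on 2)
bond 1 |R1  (J1: bond 0 brought effort, rest push out)
bond 3 |I1  (J1 effort already set via bond 0)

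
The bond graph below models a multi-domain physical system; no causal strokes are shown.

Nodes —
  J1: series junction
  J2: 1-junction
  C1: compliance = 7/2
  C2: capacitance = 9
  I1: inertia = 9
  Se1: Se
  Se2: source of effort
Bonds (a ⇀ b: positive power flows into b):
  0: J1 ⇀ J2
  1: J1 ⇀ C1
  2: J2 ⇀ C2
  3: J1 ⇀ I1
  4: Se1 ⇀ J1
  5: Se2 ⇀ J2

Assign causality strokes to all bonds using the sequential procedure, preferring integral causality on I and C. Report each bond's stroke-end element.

β4 |J1  (source Se1 imposes e)
β5 |J2  (Se2 (Se) sets effort on bond)
β1 |J1  (C1 integral (e out))
β2 |J2  (C2: C, integral causality)
β0 |J1  (J2 needs exactly one f-in)
β3 |I1  (only one flow-in slot at J1)

β0 |J1
β1 |J1
β2 |J2
β3 |I1
β4 |J1
β5 |J2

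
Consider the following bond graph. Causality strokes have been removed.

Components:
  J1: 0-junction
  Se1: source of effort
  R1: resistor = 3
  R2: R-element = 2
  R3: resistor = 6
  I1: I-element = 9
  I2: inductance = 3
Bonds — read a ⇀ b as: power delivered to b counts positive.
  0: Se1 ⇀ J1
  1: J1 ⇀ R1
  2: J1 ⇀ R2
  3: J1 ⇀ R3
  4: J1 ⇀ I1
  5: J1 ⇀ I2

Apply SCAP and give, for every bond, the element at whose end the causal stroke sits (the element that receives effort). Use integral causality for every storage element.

#0 →J1  (Se1 (Se) sets effort on bond)
#1 →R1  (J1 effort already set via bond 0)
#2 →R2  (J1 effort already set via bond 0)
#3 →R3  (J1: bond 0 brought effort, rest push out)
#4 →I1  (common-e at J1 fixed by 0)
#5 →I2  (common-e at J1 fixed by 0)

β0 |J1
β1 |R1
β2 |R2
β3 |R3
β4 |I1
β5 |I2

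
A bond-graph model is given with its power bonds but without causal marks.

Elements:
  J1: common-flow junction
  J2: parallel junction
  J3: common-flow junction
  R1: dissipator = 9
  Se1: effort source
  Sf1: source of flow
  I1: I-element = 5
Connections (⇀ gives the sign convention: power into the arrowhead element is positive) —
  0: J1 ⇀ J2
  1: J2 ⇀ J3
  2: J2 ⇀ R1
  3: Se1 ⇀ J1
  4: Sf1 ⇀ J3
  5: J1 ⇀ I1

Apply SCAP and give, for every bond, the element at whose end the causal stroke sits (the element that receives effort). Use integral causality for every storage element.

#0 stroke at J1
#1 stroke at J3
#2 stroke at J2
#3 stroke at J1
#4 stroke at Sf1
#5 stroke at I1

#3 stroke at J1  (Se1 (Se) sets effort on bond)
#4 stroke at Sf1  (Sf1 fixes flow; stroke at Sf1)
#1 stroke at J3  (J3 flow already set via bond 4)
#5 stroke at I1  (I1 outputs flow p/I1)
#0 stroke at J1  (J1 flow already set via bond 5)
#2 stroke at J2  (only one effort-in slot at J2)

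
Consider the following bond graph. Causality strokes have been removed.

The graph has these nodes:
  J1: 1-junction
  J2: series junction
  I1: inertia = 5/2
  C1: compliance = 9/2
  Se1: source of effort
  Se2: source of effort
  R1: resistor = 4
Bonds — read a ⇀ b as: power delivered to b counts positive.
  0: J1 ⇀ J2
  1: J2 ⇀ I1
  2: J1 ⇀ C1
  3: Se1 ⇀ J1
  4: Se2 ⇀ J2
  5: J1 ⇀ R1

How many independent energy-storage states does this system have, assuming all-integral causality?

2  (C1, I1 all integral)

β3 stroke at J1  (Se1: effort source, stroke at far end)
β4 stroke at J2  (Se2: effort source, stroke at far end)
β1 stroke at I1  (I1 outputs flow p/I1)
β0 stroke at J2  (J2 flow already set via bond 1)
β2 stroke at J1  (J1 flow already set via bond 0)
β5 stroke at J1  (J1: bond 0 brought flow, rest push out)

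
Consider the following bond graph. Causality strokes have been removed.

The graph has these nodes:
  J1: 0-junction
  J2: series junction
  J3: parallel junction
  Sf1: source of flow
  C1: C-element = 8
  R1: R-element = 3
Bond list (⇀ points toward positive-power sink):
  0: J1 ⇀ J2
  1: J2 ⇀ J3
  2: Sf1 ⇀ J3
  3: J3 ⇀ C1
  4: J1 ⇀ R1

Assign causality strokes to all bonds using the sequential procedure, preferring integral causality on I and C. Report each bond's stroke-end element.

#0 stroke→J1
#1 stroke→J2
#2 stroke→Sf1
#3 stroke→J3
#4 stroke→R1

b2 |Sf1  (Sf1 fixes flow; stroke at Sf1)
b3 |J3  (C1: C, integral causality)
b1 |J2  (0-jn J3 has e-setter on 3)
b0 |J1  (closing 1-jn rule on J2)
b4 |R1  (common-e at J1 fixed by 0)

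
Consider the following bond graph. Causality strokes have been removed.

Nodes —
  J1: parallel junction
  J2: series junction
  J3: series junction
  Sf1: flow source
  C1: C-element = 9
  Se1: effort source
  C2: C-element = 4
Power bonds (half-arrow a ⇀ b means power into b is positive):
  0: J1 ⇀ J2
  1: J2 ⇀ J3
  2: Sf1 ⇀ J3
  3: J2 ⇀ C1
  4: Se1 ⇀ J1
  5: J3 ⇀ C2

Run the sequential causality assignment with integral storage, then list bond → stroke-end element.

bond 2 |Sf1  (source Sf1 imposes f)
bond 4 |J1  (Se1 fixes effort; stroke away)
bond 0 |J2  (0-jn J1 has e-setter on 4)
bond 1 |J3  (common-f at J3 fixed by 2)
bond 5 |J3  (common-f at J3 fixed by 2)
bond 3 |J2  (J2 flow already set via bond 1)

β0 →J2
β1 →J3
β2 →Sf1
β3 →J2
β4 →J1
β5 →J3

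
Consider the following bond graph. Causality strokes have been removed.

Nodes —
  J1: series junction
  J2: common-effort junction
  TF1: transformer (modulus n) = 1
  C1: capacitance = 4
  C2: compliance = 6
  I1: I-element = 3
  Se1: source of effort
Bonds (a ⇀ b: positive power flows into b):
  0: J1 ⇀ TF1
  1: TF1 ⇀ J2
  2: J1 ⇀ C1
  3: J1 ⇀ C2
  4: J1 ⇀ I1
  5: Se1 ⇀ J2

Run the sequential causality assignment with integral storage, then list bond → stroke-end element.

#5 stroke at J2  (Se1 (Se) sets effort on bond)
#1 stroke at TF1  (common-e at J2 fixed by 5)
#0 stroke at J1  (TF TF1: opposite of bond 1)
#2 stroke at J1  (C1 integral (e out))
#3 stroke at J1  (C2 outputs effort q/C2)
#4 stroke at I1  (closing 1-jn rule on J1)

#0 →J1
#1 →TF1
#2 →J1
#3 →J1
#4 →I1
#5 →J2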